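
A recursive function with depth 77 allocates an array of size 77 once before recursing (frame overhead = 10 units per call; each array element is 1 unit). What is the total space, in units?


Array allocation: 77 units (allocated once)
Stack frames: 77 deep * 10 per frame = 770 units
Total = 77 + 770 = 847


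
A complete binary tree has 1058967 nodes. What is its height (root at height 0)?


In a complete binary tree, level k holds nodes 2^k .. 2^(k+1)-1 (1-indexed).
Height = floor(log2(n)) = floor(log2(1058967)) = 20
Check: 2^20 = 1048576 <= 1058967 < 2097152 = 2^21


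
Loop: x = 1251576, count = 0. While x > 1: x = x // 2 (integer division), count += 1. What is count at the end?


The variable x halves each step:
x = 1251576 -> 625788 -> 312894 -> 156447 -> 78223 -> 39111 -> 19555 -> 9777 -> 4888 -> 2444 -> 1222 -> 611 -> 305 -> 152 -> 76 -> 38 -> 19 -> 9 -> 4 -> 2 -> 1
Number of halvings = floor(log2(1251576)) = 20


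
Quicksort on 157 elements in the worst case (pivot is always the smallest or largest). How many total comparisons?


In the worst case, each partition step picks the worst pivot:
  Partition 1: 156 comparisons (n-1 elements to compare)
  Partition 2: 155 comparisons
  Partition 3: 154 comparisons
  Partition 4: 153 comparisons
  Partition 5: 152 comparisons
  ...
  Last partition: 0 comparisons
Total = (n-1) + (n-2) + ... + 1 + 0 = n*(n-1)/2
= 157*156/2 = 12246


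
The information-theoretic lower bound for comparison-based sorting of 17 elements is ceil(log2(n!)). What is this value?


A binary decision tree of height h has at most 2^h leaves and needs at least n! of them, so h >= ceil(log2(n!)).
Compute 17! as a running product:
  x2 = 2, x3 = 6, x4 = 24, x5 = 120
  x6 = 720, x7 = 5040, x8 = 40320, x9 = 362880
  x10 = 3628800, x11 = 39916800, x12 = 479001600, x13 = 6227020800
  x14 = 87178291200, x15 = 1307674368000, x16 = 20922789888000, x17 = 355687428096000
17! = 355687428096000
Bracket between powers of 2:
  2^48 = 281474976710656 < 355687428096000 <= 562949953421312 = 2^49
So ceil(log2(17!)) = 49


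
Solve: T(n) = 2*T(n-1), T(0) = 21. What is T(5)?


Unrolling:
T(5) = 2*T(4) = 2^2*T(3) = ... = 2^5*T(0)
= 2^5 * 21
= 32 * 21 = 672


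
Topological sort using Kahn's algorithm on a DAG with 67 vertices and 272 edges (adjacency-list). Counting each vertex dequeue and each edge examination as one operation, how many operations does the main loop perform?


Kahn's algorithm:
  1. Compute in-degrees: O(V + E)
  2. Process queue: each vertex dequeued once (O(V))
     each edge examined once (O(E))
Total = V + E = 67 + 272 = 339


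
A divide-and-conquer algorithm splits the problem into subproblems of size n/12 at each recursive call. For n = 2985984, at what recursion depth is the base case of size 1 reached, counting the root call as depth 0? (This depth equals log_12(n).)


At each depth, the problem size is divided by 12:
  Depth 0: problem size = 2985984
  Depth 1: problem size = 248832
  Depth 2: problem size = 20736
  Depth 3: problem size = 1728
  Depth 4: problem size = 144
  Depth 5: problem size = 12
  Depth 6: problem size = 1 (base case)
The base case is reached at depth log_12(2985984) = 6 (the tree has 7 levels counting depth 0, but the depth asked for is 6).
Recursion depth = 6


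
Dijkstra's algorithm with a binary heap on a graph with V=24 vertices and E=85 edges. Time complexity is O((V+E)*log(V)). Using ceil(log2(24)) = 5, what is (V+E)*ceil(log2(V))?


Dijkstra with a binary heap: each vertex is extracted once, each edge may relax once.
Each heap operation costs O(log V).
V + E = 24 + 85 = 109
ceil(log2(24)) = 5 (since 2^4 = 16 < 24 <= 32 = 2^5)
Total heap work = (V+E) * ceil(log2(V)) = 109 * 5 = 545


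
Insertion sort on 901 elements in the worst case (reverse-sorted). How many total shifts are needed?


In the worst case (reverse-sorted), each element shifts past all previous:
  Element 1: 1 shifts
  Element 2: 2 shifts
  Element 3: 3 shifts
  Element 4: 4 shifts
  Element 5: 5 shifts
  ...
  Element 900: 900 shifts
Total = 1 + 2 + ... + 900
= 901*(901-1)/2 = 405450


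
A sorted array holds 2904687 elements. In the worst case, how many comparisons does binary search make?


Halving sequence: 2904687 -> 1452343 -> 726171 -> 363085 -> 181542 -> 90771 -> 45385 -> 22692 -> 11346 -> 5673 -> 2836 -> 1418 -> 709 -> 354 -> 177 -> 88 -> 44 -> 22 -> 11 -> 5 -> 2 -> 1
Number of halvings = 21
Max comparisons = 21 + 1 = 22


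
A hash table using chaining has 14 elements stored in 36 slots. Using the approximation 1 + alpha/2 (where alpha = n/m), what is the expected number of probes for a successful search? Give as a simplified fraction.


Load factor alpha = n/m = 14/36
Expected probes = 1 + alpha/2 = 1 + 14/(2*36)
= 1 + 14/72
= 72/72 + 14/72
= 86/72
Simplify: 43/36


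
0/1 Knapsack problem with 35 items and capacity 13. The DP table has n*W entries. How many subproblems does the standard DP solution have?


The DP table is indexed by (item, capacity).
Rows: 35 items
Columns: 13 capacity values (1 to W)
Total subproblems = 35 * 13 = 455


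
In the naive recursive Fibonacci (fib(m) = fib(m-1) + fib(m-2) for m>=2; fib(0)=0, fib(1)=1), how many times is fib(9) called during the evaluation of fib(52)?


Let N(m) = number of times fib(m) is called while evaluating fib(52).
N(52) = 1 (the initial call).
N(51) = 1 (only fib(52) calls it).
For 1 <= m <= 50: fib(m) is called by fib(m+1) and fib(m+2), so
  N(m) = N(m+1) + N(m+2).
fib(0) is called only by fib(2), so N(0) = N(2).
Walk down from m=52:
  N(52)=1, N(51)=1, N(50)=2, N(49)=3, N(48)=5, N(47)=8, N(46)=13, N(45)=21, N(44)=34, N(43)=55, N(42)=89, N(41)=144, N(40)=233, N(39)=377, N(38)=610, N(37)=987, N(36)=1597, N(35)=2584, N(34)=4181, N(33)=6765, N(32)=10946, N(31)=17711, N(30)=28657, N(29)=46368, N(28)=75025, N(27)=121393, N(26)=196418, N(25)=317811, N(24)=514229, N(23)=832040, N(22)=1346269, N(21)=2178309, N(20)=3524578, N(19)=5702887, N(18)=9227465, N(17)=14930352, N(16)=24157817, N(15)=39088169, N(14)=63245986, N(13)=102334155, N(12)=165580141, N(11)=267914296, N(10)=433494437, N(9)=701408733
N(9) = 701408733


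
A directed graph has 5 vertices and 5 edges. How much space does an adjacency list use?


Adjacency list: one list head per vertex + one entry per edge
Vertex heads: 5
Edge entries: 5
Total = 5 + 5 = 10


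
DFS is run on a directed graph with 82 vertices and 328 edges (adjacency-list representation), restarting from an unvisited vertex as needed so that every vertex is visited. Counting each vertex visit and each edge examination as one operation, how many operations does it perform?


A full DFS traversal processes each vertex exactly once (push/pop on stack).
Each directed edge is examined once.
V = 82, E = 328
V + E = 410


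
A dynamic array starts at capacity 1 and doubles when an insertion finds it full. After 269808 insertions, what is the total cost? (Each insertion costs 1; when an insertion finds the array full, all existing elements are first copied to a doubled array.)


Insertion cost: 269808 (one per element)
Resizes occur just before inserting elements 2, 3, 5, 9, ...
Elements copied at each resize: 1 + 2 + 4 + 8 + 16 + 32 + 64 + 128 + 256 + 512 + 1024 + 2048 + 4096 + 8192 + 16384 + 32768 + 65536 + 131072 + 262144
Sum of copies = 524287 (geometric series: 2^k - 1)
Total = 269808 + 524287 = 794095


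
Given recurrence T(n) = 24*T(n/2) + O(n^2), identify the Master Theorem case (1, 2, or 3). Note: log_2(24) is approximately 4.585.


Master Theorem parameters: a=24, b=2, c=2
log_b(a) = 4.585
Compare b^c with a: 2^2 = 4 < 24, so c < log_b(a).
Comparing c=2 vs log_b(a)=4.585:
2 < 4.585 => Case 1
Result: T(n) = O(n^(log_2 24)) ~ O(n^4.585)
Master Theorem case = 1


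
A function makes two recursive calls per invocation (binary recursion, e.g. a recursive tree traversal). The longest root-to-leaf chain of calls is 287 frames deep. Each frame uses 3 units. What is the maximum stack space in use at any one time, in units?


Binary recursion: the two calls run one after the other, so only one root-to-leaf chain of frames is on the stack at a time.
Maximum depth (longest chain) = 287 frames
Each frame = 3 units
Max stack space = 287 * 3 = 861


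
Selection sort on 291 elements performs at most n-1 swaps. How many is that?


Each of the 290 passes places one element in its final position.
Pass 1: swap minimum into position 0
Pass 2: swap minimum of remaining into position 1
...
Pass 290: last two elements, one swap
Maximum swaps = 291 - 1 = 290


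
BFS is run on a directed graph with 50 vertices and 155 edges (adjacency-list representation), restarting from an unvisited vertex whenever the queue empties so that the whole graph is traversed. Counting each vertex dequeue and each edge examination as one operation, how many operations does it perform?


A full BFS traversal dequeues each vertex exactly once and examines each directed edge exactly once.
V = 50 (vertex processing cost)
E = 155 (edge examination cost)
Total operations proportional to V + E = 50 + 155 = 205


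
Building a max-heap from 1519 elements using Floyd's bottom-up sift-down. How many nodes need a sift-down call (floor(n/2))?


In a heap of 1519 elements (0-indexed array):
  Last element index: 1518
  Parent of last element: floor((1518 - 1) / 2) = 758
  Internal nodes: indices 0 to 758
  Count = floor(1519/2) = 759


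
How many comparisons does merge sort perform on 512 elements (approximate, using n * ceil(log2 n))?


Recursion depth: ceil(log2(512)) = 9
Each recursion level merges n = 512 elements
Total = 512 * 9 = 4608


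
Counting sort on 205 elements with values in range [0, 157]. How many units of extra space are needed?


Output array size: 205 (to store sorted result)
Count array size: 158 (one slot per possible value, range 0 to 157)
Total extra space = 205 + 158 = 363


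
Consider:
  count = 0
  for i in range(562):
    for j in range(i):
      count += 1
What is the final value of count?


For each i, the inner loop runs i times:
  i=0: inner runs 0 times
  i=1: inner runs 1 time
  i=2: inner runs 2 times
  i=3: inner runs 3 times
  i=4: inner runs 4 times
  i=5: inner runs 5 times
  i=6: inner runs 6 times
  i=7: inner runs 7 times
  ...
Total = 0 + 1 + 2 + ... + 561 = 562*(562-1)/2 = 157641


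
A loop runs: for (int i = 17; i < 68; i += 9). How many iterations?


Loop starts at i = 17, increments by 9, stops when i >= 68.
Number of iterations = ceil((68 - 17) / 9)
= ceil(51 / 9)
= 6


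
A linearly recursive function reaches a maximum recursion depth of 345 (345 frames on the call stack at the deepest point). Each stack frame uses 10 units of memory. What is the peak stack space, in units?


Maximum recursion depth = 345 frames
Memory per frame = 10 units
Total stack space = depth * frame_size
= 345 * 10 = 3450


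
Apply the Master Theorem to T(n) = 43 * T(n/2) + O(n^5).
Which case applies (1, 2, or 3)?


The Master Theorem: T(n) = a*T(n/b) + O(n^c)
  a = 43, b = 2, c = 5
log_b(a) = log_2(43) ~ 5.426
Compare b^c with a: 2^5 = 32 < 43, so c < log_b(a).
Since c < log_b(a), Case 1 applies.
T(n) = O(n^(log_2 43)) ~ O(n^5.426)
Master Theorem case = 1


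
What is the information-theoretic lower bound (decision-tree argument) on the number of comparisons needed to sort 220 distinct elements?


A binary decision tree of height h has at most 2^h leaves and needs at least n! of them, so h >= ceil(log2(n!)).
220! is far too large to multiply out, so use Stirling's series:
  ln(n!) ~ n ln n - n + (1/2) ln(2 pi n) + 1/(12n)  (error below 1/(360 n^3), negligible here)
  ln(220) = 5.3936275
  n ln n = 220 * 5.3936275 = 1186.5981
  (1/2) ln(2 pi * 220) = (1/2) ln(1382.3008) = 3.6158
  1/(12*220) = 0.0004
  ln(220!) ~ 1186.5981 - 220 + 3.6158 + 0.0004 = 970.2143
Convert to base 2: log2(220!) = 970.2143 / ln 2 = 970.2143 / 0.69314718 = 1399.7234
ceil(1399.7234) = 1400


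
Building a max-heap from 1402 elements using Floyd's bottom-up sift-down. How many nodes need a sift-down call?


In a heap of 1402 elements (0-indexed array):
  Last element index: 1401
  Parent of last element: floor((1401 - 1) / 2) = 700
  Internal nodes: indices 0 to 700
  Count = floor(1402/2) = 701


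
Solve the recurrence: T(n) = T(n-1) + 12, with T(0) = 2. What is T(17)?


Unrolling the recurrence:
T(17) = T(16) + 12
       = T(15) + 12 + 12
       = T(14) + 12*3
       ...
       = T(0) + 12*17
       = 2 + 204 = 206


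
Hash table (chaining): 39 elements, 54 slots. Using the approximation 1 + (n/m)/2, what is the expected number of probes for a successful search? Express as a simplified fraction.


Computing expected probes:
alpha = 39/54
= 1 + alpha/2
= 1 + 39/(2*54)
= (2*54 + 39) / (2*54)
= 147/108 = 49/36


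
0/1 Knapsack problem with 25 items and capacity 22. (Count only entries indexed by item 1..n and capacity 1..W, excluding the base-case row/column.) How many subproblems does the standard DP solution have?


The DP table is indexed by (item, capacity).
Rows: 25 items
Columns: 22 capacity values (1 to W)
Total subproblems = 25 * 22 = 550


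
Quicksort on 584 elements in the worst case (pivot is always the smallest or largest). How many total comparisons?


In the worst case, each partition step picks the worst pivot:
  Partition 1: 583 comparisons (n-1 elements to compare)
  Partition 2: 582 comparisons
  Partition 3: 581 comparisons
  Partition 4: 580 comparisons
  Partition 5: 579 comparisons
  ...
  Last partition: 0 comparisons
Total = (n-1) + (n-2) + ... + 1 + 0 = n*(n-1)/2
= 584*583/2 = 170236


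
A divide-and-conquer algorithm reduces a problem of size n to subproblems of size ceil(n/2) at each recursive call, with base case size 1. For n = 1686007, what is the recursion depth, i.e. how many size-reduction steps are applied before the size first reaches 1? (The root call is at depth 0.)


Each step divides the size by 2 (rounding up); after k steps the size is ceil(n/2^k), which equals 1 exactly when 2^k >= n.
So the depth is the smallest k with 2^k >= 1686007, i.e. ceil(log_2(1686007)).
2^20 = 1048576 < 1686007 <= 2097152 = 2^21
Recursion depth = 21


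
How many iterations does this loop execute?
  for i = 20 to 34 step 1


The loop variable i takes values starting at 20 and increments by 1 each iteration.
Sequence: i = 20, 21, 22, 23, 24, 25, 26, 27, 28, ...
The upper bound 34 is inclusive, so the count is floor((last - first) / step) + 1:
floor((34 - 20) / 1) + 1 = floor(14/1) + 1 = 14 + 1 = 15


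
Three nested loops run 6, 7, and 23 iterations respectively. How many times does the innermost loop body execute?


Loop 1 (outermost): 6 iterations
Loop 2 (middle): 7 iterations per outer
Loop 3 (innermost): 23 iterations per middle
Total = 6 * 7 * 23 = 966


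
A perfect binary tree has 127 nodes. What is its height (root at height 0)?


For a perfect binary tree of height h: n = 2^(h+1) - 1, so h = log2(n+1) - 1.
  n + 1 = 128 = 2^7
  log2(128) = 7
  height = 7 - 1 = 6


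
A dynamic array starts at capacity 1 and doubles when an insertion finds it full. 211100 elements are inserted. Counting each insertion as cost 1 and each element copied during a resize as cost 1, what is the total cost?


n = 211100
Insertion costs: 211100
Resizes copy 1, 2, 4, ... up to the largest power of 2 that is <= n-1 = 211099, i.e. 131072.
Copy costs = 1 + 2 + 4 + 8 + 16 + 32 + 64 + 128 + 256 + 512 + 1024 + 2048 + 4096 + 8192 + 16384 + 32768 + 65536 + 131072 = 262143
Total = 211100 + 262143 = 473243


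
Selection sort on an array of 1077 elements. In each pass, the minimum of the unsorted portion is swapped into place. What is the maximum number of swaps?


Selection sort performs one swap per pass:
  Pass 1: find min in positions 0 to 1076, swap with position 0
  Pass 2: find min in positions 1 to 1076, swap with position 1
  Pass 3: find min in positions 2 to 1076, swap with position 2
  Pass 4: find min in positions 3 to 1076, swap with position 3
  Pass 5: find min in positions 4 to 1076, swap with position 4
  ... (1071 more passes)
Total passes (and swaps) = n - 1 = 1077 - 1 = 1076


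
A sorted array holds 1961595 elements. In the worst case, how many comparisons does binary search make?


Halving sequence: 1961595 -> 980797 -> 490398 -> 245199 -> 122599 -> 61299 -> 30649 -> 15324 -> 7662 -> 3831 -> 1915 -> 957 -> 478 -> 239 -> 119 -> 59 -> 29 -> 14 -> 7 -> 3 -> 1
Number of halvings = 20
Max comparisons = 20 + 1 = 21


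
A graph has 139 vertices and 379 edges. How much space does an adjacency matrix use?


Adjacency matrix: V x V grid of entries
Space = V^2 = 139^2 = 139 * 139 = 19321


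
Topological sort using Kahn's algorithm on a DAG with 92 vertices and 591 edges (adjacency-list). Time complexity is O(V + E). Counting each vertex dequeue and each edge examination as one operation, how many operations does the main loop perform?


Kahn's algorithm:
  1. Compute in-degrees: O(V + E)
  2. Process queue: each vertex dequeued once (O(V))
     each edge examined once (O(E))
Total = V + E = 92 + 591 = 683


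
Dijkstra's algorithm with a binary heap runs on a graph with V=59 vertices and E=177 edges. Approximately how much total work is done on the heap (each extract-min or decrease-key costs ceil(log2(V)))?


Dijkstra with a binary heap: each vertex is extracted once, each edge may relax once.
Each heap operation costs O(log V).
V + E = 59 + 177 = 236
ceil(log2(59)) = 6 (since 2^5 = 32 < 59 <= 64 = 2^6)
Total heap work = (V+E) * ceil(log2(V)) = 236 * 6 = 1416


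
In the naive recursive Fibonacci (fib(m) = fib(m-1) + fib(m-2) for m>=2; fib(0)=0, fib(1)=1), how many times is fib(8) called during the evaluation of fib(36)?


Let N(m) = number of times fib(m) is called while evaluating fib(36).
N(36) = 1 (the initial call).
N(35) = 1 (only fib(36) calls it).
For 1 <= m <= 34: fib(m) is called by fib(m+1) and fib(m+2), so
  N(m) = N(m+1) + N(m+2).
fib(0) is called only by fib(2), so N(0) = N(2).
Walk down from m=36:
  N(36)=1, N(35)=1, N(34)=2, N(33)=3, N(32)=5, N(31)=8, N(30)=13, N(29)=21, N(28)=34, N(27)=55, N(26)=89, N(25)=144, N(24)=233, N(23)=377, N(22)=610, N(21)=987, N(20)=1597, N(19)=2584, N(18)=4181, N(17)=6765, N(16)=10946, N(15)=17711, N(14)=28657, N(13)=46368, N(12)=75025, N(11)=121393, N(10)=196418, N(9)=317811, N(8)=514229
N(8) = 514229


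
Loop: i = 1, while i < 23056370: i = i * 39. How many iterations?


i multiplies by 39 each step:
i = 1 -> 39 -> 1521 -> 59319 -> 2313441 -> 90224199 (stop)
Iterations = ceil(log_39(23056370)) = 5


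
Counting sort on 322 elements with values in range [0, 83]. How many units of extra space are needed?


Output array size: 322 (to store sorted result)
Count array size: 84 (one slot per possible value, range 0 to 83)
Total extra space = 322 + 84 = 406


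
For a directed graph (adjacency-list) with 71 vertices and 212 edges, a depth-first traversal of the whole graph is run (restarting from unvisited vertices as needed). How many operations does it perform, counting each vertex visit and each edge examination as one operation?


A full DFS traversal visits each vertex once and examines each edge once.
V = 71
E = 212
Sum = 71 + 212 = 283


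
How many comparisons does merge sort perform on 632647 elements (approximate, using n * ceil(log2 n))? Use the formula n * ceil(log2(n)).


Recursion depth: ceil(log2(632647)) = 20
Each recursion level merges n = 632647 elements
Total = 632647 * 20 = 12652940


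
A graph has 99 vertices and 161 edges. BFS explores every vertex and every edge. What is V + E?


A full BFS traversal dequeues each vertex once and examines each edge once.
Vertex visits: 99
Edge visits: 161
V + E = 99 + 161 = 260


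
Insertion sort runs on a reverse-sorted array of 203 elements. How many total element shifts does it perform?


Sum of shifts = 1 + 2 + 3 + ... + 202
= 203 * 202 / 2
= 41006 / 2
= 20503


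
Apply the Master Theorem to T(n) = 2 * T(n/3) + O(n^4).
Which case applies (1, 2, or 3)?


The Master Theorem: T(n) = a*T(n/b) + O(n^c)
  a = 2, b = 3, c = 4
log_b(a) = log_3(2) ~ 0.631
Compare b^c with a: 3^4 = 81 > 2, so c > log_b(a).
Since c > log_b(a), Case 3 applies.
T(n) = O(n^4)
Master Theorem case = 3


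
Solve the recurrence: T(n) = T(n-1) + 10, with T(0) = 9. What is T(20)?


Unrolling the recurrence:
T(20) = T(19) + 10
       = T(18) + 10 + 10
       = T(17) + 10*3
       ...
       = T(0) + 10*20
       = 9 + 200 = 209


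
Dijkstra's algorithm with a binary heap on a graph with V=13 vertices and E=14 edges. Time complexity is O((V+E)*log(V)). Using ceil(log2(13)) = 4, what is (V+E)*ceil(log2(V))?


Dijkstra with a binary heap: each vertex is extracted once, each edge may relax once.
Each heap operation costs O(log V).
V + E = 13 + 14 = 27
ceil(log2(13)) = 4 (since 2^3 = 8 < 13 <= 16 = 2^4)
Total heap work = (V+E) * ceil(log2(V)) = 27 * 4 = 108


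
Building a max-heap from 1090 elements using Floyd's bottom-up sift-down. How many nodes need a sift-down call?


In a heap of 1090 elements (0-indexed array):
  Last element index: 1089
  Parent of last element: floor((1089 - 1) / 2) = 544
  Internal nodes: indices 0 to 544
  Count = floor(1090/2) = 545


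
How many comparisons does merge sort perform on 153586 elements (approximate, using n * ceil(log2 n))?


Recursion depth: ceil(log2(153586)) = 18
Each recursion level merges n = 153586 elements
Total = 153586 * 18 = 2764548


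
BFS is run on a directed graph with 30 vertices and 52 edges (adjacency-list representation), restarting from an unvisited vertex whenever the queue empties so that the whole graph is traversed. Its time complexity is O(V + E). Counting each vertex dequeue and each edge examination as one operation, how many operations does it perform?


A full BFS traversal dequeues each vertex exactly once and examines each directed edge exactly once.
V = 30 (vertex processing cost)
E = 52 (edge examination cost)
Total operations proportional to V + E = 30 + 52 = 82


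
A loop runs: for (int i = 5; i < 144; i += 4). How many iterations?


Loop starts at i = 5, increments by 4, stops when i >= 144.
Number of iterations = ceil((144 - 5) / 4)
= ceil(139 / 4)
= 35


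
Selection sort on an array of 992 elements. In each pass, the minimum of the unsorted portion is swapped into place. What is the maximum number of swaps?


Selection sort performs one swap per pass:
  Pass 1: find min in positions 0 to 991, swap with position 0
  Pass 2: find min in positions 1 to 991, swap with position 1
  Pass 3: find min in positions 2 to 991, swap with position 2
  Pass 4: find min in positions 3 to 991, swap with position 3
  Pass 5: find min in positions 4 to 991, swap with position 4
  ... (986 more passes)
Total passes (and swaps) = n - 1 = 992 - 1 = 991


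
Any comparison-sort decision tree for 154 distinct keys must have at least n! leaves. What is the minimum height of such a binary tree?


A binary decision tree of height h has at most 2^h leaves and needs at least n! of them, so h >= ceil(log2(n!)).
154! is far too large to multiply out, so use Stirling's series:
  ln(n!) ~ n ln n - n + (1/2) ln(2 pi n) + 1/(12n)  (error below 1/(360 n^3), negligible here)
  ln(154) = 5.0369526
  n ln n = 154 * 5.0369526 = 775.6907
  (1/2) ln(2 pi * 154) = (1/2) ln(967.6105) = 3.4374
  1/(12*154) = 0.0005
  ln(154!) ~ 775.6907 - 154 + 3.4374 + 0.0005 = 625.1286
Convert to base 2: log2(154!) = 625.1286 / ln 2 = 625.1286 / 0.69314718 = 901.8699
ceil(901.8699) = 902


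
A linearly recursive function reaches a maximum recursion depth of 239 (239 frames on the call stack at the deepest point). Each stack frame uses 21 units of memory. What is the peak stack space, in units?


Maximum recursion depth = 239 frames
Memory per frame = 21 units
Total stack space = depth * frame_size
= 239 * 21 = 5019


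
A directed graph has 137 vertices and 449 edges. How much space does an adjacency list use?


Adjacency list: one list head per vertex + one entry per edge
Vertex heads: 137
Edge entries: 449
Total = 137 + 449 = 586


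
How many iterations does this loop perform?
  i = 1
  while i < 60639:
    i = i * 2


The loop variable doubles each iteration:
i = 1 -> 2 -> 4 -> 8 -> 16 -> 32 -> 64 -> 128 -> 256 -> 512 -> 1024 -> 2048 -> 4096 -> 8192 -> 16384 -> 32768 -> 65536 (stop, 65536 >= 60639)
Number of doublings = ceil(log2(60639)) = 16


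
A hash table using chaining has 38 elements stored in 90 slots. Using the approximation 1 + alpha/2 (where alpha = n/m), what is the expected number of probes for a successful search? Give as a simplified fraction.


Load factor alpha = n/m = 38/90
Expected probes = 1 + alpha/2 = 1 + 38/(2*90)
= 1 + 38/180
= 180/180 + 38/180
= 218/180
Simplify: 109/90


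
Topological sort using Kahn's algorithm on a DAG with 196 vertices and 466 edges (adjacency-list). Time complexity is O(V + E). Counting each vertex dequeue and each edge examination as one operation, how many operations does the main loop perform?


Kahn's algorithm:
  1. Compute in-degrees: O(V + E)
  2. Process queue: each vertex dequeued once (O(V))
     each edge examined once (O(E))
Total = V + E = 196 + 466 = 662


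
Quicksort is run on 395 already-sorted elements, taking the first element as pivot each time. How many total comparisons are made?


Sum of comparisons per partition:
394 + 393 + ... + 1 + 0
= 395 * (395 - 1) / 2
= 395 * 394 / 2
= 77815


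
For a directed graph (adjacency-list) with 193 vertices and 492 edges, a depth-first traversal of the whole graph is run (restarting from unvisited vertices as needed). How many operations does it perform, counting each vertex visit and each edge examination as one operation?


A full DFS traversal visits each vertex once and examines each edge once.
V = 193
E = 492
Sum = 193 + 492 = 685


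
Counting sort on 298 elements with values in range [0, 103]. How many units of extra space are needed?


Output array size: 298 (to store sorted result)
Count array size: 104 (one slot per possible value, range 0 to 103)
Total extra space = 298 + 104 = 402


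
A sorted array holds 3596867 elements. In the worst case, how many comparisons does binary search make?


Halving sequence: 3596867 -> 1798433 -> 899216 -> 449608 -> 224804 -> 112402 -> 56201 -> 28100 -> 14050 -> 7025 -> 3512 -> 1756 -> 878 -> 439 -> 219 -> 109 -> 54 -> 27 -> 13 -> 6 -> 3 -> 1
Number of halvings = 21
Max comparisons = 21 + 1 = 22


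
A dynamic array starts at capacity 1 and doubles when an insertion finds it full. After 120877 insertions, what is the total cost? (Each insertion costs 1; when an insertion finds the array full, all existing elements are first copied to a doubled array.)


Insertion cost: 120877 (one per element)
Resizes occur just before inserting elements 2, 3, 5, 9, ...
Elements copied at each resize: 1 + 2 + 4 + 8 + 16 + 32 + 64 + 128 + 256 + 512 + 1024 + 2048 + 4096 + 8192 + 16384 + 32768 + 65536
Sum of copies = 131071 (geometric series: 2^k - 1)
Total = 120877 + 131071 = 251948


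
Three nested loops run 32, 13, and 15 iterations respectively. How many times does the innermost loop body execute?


Loop 1 (outermost): 32 iterations
Loop 2 (middle): 13 iterations per outer
Loop 3 (innermost): 15 iterations per middle
Total = 32 * 13 * 15 = 6240


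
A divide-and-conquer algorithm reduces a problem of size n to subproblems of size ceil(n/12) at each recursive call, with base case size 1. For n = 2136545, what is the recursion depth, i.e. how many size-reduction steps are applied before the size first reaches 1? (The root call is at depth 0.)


Each step divides the size by 12 (rounding up); after k steps the size is ceil(n/12^k), which equals 1 exactly when 12^k >= n.
So the depth is the smallest k with 12^k >= 2136545, i.e. ceil(log_12(2136545)).
12^5 = 248832 < 2136545 <= 2985984 = 12^6
Recursion depth = 6


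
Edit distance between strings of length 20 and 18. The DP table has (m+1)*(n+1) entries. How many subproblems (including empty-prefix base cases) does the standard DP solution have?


The table includes base cases (empty prefixes).
Rows: (m+1) = 21
Columns: (n+1) = 19
Total = 21 * 19 = 399


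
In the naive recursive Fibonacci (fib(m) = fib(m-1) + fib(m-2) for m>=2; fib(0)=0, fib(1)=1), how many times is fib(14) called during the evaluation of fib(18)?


Let N(m) = number of times fib(m) is called while evaluating fib(18).
N(18) = 1 (the initial call).
N(17) = 1 (only fib(18) calls it).
For 1 <= m <= 16: fib(m) is called by fib(m+1) and fib(m+2), so
  N(m) = N(m+1) + N(m+2).
fib(0) is called only by fib(2), so N(0) = N(2).
Walk down from m=18:
  N(18)=1, N(17)=1, N(16)=2, N(15)=3, N(14)=5
N(14) = 5


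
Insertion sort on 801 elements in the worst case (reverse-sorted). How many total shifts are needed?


In the worst case (reverse-sorted), each element shifts past all previous:
  Element 1: 1 shifts
  Element 2: 2 shifts
  Element 3: 3 shifts
  Element 4: 4 shifts
  Element 5: 5 shifts
  ...
  Element 800: 800 shifts
Total = 1 + 2 + ... + 800
= 801*(801-1)/2 = 320400


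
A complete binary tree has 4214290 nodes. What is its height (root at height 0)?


In a complete binary tree, level k holds nodes 2^k .. 2^(k+1)-1 (1-indexed).
Height = floor(log2(n)) = floor(log2(4214290)) = 22
Check: 2^22 = 4194304 <= 4214290 < 8388608 = 2^23


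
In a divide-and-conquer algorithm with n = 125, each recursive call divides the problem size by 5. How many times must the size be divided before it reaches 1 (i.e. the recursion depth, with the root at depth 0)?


Number of divisions = log_5(125)
Sizes: 125 -> 25 -> 5 -> 1 (3 divisions)
Recursion depth = 3


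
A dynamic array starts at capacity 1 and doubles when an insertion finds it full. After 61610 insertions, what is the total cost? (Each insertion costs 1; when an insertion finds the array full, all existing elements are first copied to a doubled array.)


Insertion cost: 61610 (one per element)
Resizes occur just before inserting elements 2, 3, 5, 9, ...
Elements copied at each resize: 1 + 2 + 4 + 8 + 16 + 32 + 64 + 128 + 256 + 512 + 1024 + 2048 + 4096 + 8192 + 16384 + 32768
Sum of copies = 65535 (geometric series: 2^k - 1)
Total = 61610 + 65535 = 127145


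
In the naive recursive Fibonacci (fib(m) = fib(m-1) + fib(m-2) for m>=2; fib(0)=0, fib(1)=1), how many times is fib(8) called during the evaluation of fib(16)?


Let N(m) = number of times fib(m) is called while evaluating fib(16).
N(16) = 1 (the initial call).
N(15) = 1 (only fib(16) calls it).
For 1 <= m <= 14: fib(m) is called by fib(m+1) and fib(m+2), so
  N(m) = N(m+1) + N(m+2).
fib(0) is called only by fib(2), so N(0) = N(2).
Walk down from m=16:
  N(16)=1, N(15)=1, N(14)=2, N(13)=3, N(12)=5, N(11)=8, N(10)=13, N(9)=21, N(8)=34
N(8) = 34


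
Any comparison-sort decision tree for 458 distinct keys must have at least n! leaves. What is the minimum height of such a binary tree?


A binary decision tree of height h has at most 2^h leaves and needs at least n! of them, so h >= ceil(log2(n!)).
458! is far too large to multiply out, so use Stirling's series:
  ln(n!) ~ n ln n - n + (1/2) ln(2 pi n) + 1/(12n)  (error below 1/(360 n^3), negligible here)
  ln(458) = 6.1268692
  n ln n = 458 * 6.1268692 = 2806.1061
  (1/2) ln(2 pi * 458) = (1/2) ln(2877.6989) = 3.9824
  1/(12*458) = 0.0002
  ln(458!) ~ 2806.1061 - 458 + 3.9824 + 0.0002 = 2352.0887
Convert to base 2: log2(458!) = 2352.0887 / ln 2 = 2352.0887 / 0.69314718 = 3393.3467
ceil(3393.3467) = 3394


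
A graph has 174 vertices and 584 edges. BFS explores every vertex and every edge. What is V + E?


A full BFS traversal dequeues each vertex once and examines each edge once.
Vertex visits: 174
Edge visits: 584
V + E = 174 + 584 = 758


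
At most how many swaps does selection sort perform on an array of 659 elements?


Each of the 658 passes places one element in its final position.
Pass 1: swap minimum into position 0
Pass 2: swap minimum of remaining into position 1
...
Pass 658: last two elements, one swap
Maximum swaps = 659 - 1 = 658


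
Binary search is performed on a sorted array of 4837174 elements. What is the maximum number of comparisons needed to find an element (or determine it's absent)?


Binary search halves the search space each comparison:
  Step 1: search space = 4837174 -> 2418587
  Step 2: search space = 2418587 -> 1209293
  Step 3: search space = 1209293 -> 604646
  Step 4: search space = 604646 -> 302323
  Step 5: search space = 302323 -> 151161
  Step 6: search space = 151161 -> 75580
  Step 7: search space = 75580 -> 37790
  Step 8: search space = 37790 -> 18895
  Step 9: search space = 18895 -> 9447
  Step 10: search space = 9447 -> 4723
  Step 11: search space = 4723 -> 2361
  Step 12: search space = 2361 -> 1180
  Step 13: search space = 1180 -> 590
  Step 14: search space = 590 -> 295
  Step 15: search space = 295 -> 147
  Step 16: search space = 147 -> 73
  Step 17: search space = 73 -> 36
  Step 18: search space = 36 -> 18
  Step 19: search space = 18 -> 9
  Step 20: search space = 9 -> 4
  Step 21: search space = 4 -> 2
  Step 22: search space = 2 -> 1
  Step 23: search space = 1 (final check)
Maximum comparisons = floor(log2(4837174)) + 1 = 22 + 1 = 23


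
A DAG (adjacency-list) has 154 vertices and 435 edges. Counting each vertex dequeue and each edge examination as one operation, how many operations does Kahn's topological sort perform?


V = 154 (vertex processing)
E = 435 (edge processing)
V + E = 154 + 435 = 589


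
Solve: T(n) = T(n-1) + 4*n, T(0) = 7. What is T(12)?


Expanding the recurrence:
T(12) = T(11) + 4*12
       = T(10) + 4*11 + 4*12
       ...
       = T(0) + 4*(1 + 2 + ... + 12)
       = 7 + 4 * 12*13/2
       = 7 + 4 * 78
       = 7 + 312 = 319


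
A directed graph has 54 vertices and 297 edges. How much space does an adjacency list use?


Adjacency list: one list head per vertex + one entry per edge
Vertex heads: 54
Edge entries: 297
Total = 54 + 297 = 351


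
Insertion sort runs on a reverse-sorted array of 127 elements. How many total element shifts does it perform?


Sum of shifts = 1 + 2 + 3 + ... + 126
= 127 * 126 / 2
= 16002 / 2
= 8001


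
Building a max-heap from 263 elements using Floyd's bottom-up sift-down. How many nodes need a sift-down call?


In a heap of 263 elements (0-indexed array):
  Last element index: 262
  Parent of last element: floor((262 - 1) / 2) = 130
  Internal nodes: indices 0 to 130
  Count = floor(263/2) = 131


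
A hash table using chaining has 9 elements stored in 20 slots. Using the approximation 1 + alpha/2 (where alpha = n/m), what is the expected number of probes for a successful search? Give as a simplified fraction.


Load factor alpha = n/m = 9/20
Expected probes = 1 + alpha/2 = 1 + 9/(2*20)
= 1 + 9/40
= 40/40 + 9/40
= 49/40


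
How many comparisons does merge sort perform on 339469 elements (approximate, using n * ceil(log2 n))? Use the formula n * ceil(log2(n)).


Recursion depth: ceil(log2(339469)) = 19
Each recursion level merges n = 339469 elements
Total = 339469 * 19 = 6449911


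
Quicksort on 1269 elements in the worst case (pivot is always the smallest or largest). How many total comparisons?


In the worst case, each partition step picks the worst pivot:
  Partition 1: 1268 comparisons (n-1 elements to compare)
  Partition 2: 1267 comparisons
  Partition 3: 1266 comparisons
  Partition 4: 1265 comparisons
  Partition 5: 1264 comparisons
  ...
  Last partition: 0 comparisons
Total = (n-1) + (n-2) + ... + 1 + 0 = n*(n-1)/2
= 1269*1268/2 = 804546


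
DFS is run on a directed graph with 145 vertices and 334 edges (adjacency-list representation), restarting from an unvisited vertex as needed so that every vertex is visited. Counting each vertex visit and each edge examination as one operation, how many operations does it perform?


A full DFS traversal processes each vertex exactly once (push/pop on stack).
Each directed edge is examined once.
V = 145, E = 334
V + E = 479


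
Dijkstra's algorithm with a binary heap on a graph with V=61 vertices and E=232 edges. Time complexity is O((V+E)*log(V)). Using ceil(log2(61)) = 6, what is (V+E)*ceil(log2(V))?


Dijkstra with a binary heap: each vertex is extracted once, each edge may relax once.
Each heap operation costs O(log V).
V + E = 61 + 232 = 293
ceil(log2(61)) = 6 (since 2^5 = 32 < 61 <= 64 = 2^6)
Total heap work = (V+E) * ceil(log2(V)) = 293 * 6 = 1758


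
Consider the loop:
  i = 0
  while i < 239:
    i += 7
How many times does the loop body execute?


Starting at i = 0, each iteration adds 7.
Iterations until i >= 239:
  Iteration 1: i = 0 -> i = 7
  Iteration 2: i = 7 -> i = 14
  Iteration 3: i = 14 -> i = 21
  Iteration 4: i = 21 -> i = 28
  Iteration 5: i = 28 -> i = 35
  Iteration 6: i = 35 -> i = 42
  Iteration 7: i = 42 -> i = 49
  Iteration 8: i = 49 -> i = 56
  ... continuing ...
Total iterations = ceil(239/7) = 35


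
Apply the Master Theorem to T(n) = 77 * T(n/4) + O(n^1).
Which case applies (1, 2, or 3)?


The Master Theorem: T(n) = a*T(n/b) + O(n^c)
  a = 77, b = 4, c = 1
log_b(a) = log_4(77) ~ 3.133
Compare b^c with a: 4^1 = 4 < 77, so c < log_b(a).
Since c < log_b(a), Case 1 applies.
T(n) = O(n^(log_4 77)) ~ O(n^3.133)
Master Theorem case = 1


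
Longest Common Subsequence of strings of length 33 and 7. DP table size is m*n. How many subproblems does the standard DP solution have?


DP table indexed by positions in both strings.
First string: 33 positions
Second string: 7 positions
Total = 33 * 7 = 231


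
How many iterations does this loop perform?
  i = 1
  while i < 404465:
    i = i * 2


The loop variable doubles each iteration:
i = 1 -> 2 -> 4 -> 8 -> 16 -> 32 -> 64 -> 128 -> 256 -> 512 -> 1024 -> 2048 -> 4096 -> 8192 -> 16384 -> 32768 -> 65536 -> 131072 -> 262144 -> 524288 (stop, 524288 >= 404465)
Number of doublings = ceil(log2(404465)) = 19


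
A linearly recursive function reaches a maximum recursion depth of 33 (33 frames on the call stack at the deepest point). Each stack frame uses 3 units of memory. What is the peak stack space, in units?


Maximum recursion depth = 33 frames
Memory per frame = 3 units
Total stack space = depth * frame_size
= 33 * 3 = 99


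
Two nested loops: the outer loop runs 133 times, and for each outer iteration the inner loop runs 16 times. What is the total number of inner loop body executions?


Outer loop: 133 iterations
Inner loop: 16 iterations per outer iteration
Total = 133 * 16 = 2128


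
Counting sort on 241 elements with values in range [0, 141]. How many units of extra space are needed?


Output array size: 241 (to store sorted result)
Count array size: 142 (one slot per possible value, range 0 to 141)
Total extra space = 241 + 142 = 383


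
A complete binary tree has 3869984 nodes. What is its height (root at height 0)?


In a complete binary tree, level k holds nodes 2^k .. 2^(k+1)-1 (1-indexed).
Height = floor(log2(n)) = floor(log2(3869984)) = 21
Check: 2^21 = 2097152 <= 3869984 < 4194304 = 2^22


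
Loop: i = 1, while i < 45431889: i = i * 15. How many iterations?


i multiplies by 15 each step:
i = 1 -> 15 -> 225 -> 3375 -> 50625 -> 759375 -> 11390625 -> 170859375 (stop)
Iterations = ceil(log_15(45431889)) = 7


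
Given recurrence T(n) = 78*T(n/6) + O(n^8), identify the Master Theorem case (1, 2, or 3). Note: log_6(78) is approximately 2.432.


Master Theorem parameters: a=78, b=6, c=8
log_b(a) = 2.432
Compare b^c with a: 6^8 = 1679616 > 78, so c > log_b(a).
Comparing c=8 vs log_b(a)=2.432:
8 > 2.432 => Case 3
Result: T(n) = O(n^8)
Master Theorem case = 3


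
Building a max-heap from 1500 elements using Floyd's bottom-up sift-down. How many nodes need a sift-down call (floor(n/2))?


In a heap of 1500 elements (0-indexed array):
  Last element index: 1499
  Parent of last element: floor((1499 - 1) / 2) = 749
  Internal nodes: indices 0 to 749
  Count = floor(1500/2) = 750
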